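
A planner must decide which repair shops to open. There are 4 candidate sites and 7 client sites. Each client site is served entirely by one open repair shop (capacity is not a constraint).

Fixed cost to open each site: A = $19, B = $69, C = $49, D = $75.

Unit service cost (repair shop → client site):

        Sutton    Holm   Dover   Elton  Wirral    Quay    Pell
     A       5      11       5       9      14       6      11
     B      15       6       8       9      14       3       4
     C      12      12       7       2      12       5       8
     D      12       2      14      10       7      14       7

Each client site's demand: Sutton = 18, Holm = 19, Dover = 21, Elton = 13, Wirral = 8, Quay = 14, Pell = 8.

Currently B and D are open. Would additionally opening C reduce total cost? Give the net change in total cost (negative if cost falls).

Yes — net change −63 (cost falls by 63).

Current service cost with {B, D}: 669.
Adding C: each client site re-picks its cheapest; new service cost 557, saving 112.
Extra fixed cost: 49. Net change = 49 − 112 = -63.
(Totals: 813 → 750.)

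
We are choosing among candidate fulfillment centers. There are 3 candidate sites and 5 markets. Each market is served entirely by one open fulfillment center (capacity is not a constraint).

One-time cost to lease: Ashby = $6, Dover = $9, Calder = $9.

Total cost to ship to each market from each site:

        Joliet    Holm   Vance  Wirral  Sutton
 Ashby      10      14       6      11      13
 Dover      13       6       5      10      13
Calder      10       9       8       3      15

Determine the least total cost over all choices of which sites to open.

Minimum total cost: 54

For any fixed open set, each market goes to its cheapest open site; total = fixed + service.
{Calder}: Joliet→Calder 10, Holm→Calder 9, Vance→Calder 8, Wirral→Calder 3, Sutton→Calder 15. Service 45; fixed 9; total 54.
{Dover, Calder}: service 37 + fixed 18 = 55
{Ashby, Calder}: Joliet→Ashby 10, Holm→Calder 9, Vance→Ashby 6, Wirral→Calder 3, Sutton→Ashby 13. Service 41; fixed 15; total 56.
{Ashby, Dover, Calder}: service 37 + fixed 24 = 61
No other subset beats 54.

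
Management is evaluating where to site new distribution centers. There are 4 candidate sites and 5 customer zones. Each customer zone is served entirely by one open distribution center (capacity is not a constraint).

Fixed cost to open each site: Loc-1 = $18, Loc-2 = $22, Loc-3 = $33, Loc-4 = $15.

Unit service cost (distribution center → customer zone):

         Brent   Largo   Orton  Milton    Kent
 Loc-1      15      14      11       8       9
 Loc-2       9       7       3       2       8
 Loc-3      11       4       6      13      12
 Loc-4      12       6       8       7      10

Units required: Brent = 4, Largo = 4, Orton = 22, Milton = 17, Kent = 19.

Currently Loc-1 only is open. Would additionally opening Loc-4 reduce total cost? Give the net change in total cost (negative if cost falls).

Yes — net change −112 (cost falls by 112).

Current service cost with {Loc-1}: 665.
Adding Loc-4: each customer zone re-picks its cheapest; new service cost 538, saving 127.
Extra fixed cost: 15. Net change = 15 − 127 = -112.
(Totals: 683 → 571.)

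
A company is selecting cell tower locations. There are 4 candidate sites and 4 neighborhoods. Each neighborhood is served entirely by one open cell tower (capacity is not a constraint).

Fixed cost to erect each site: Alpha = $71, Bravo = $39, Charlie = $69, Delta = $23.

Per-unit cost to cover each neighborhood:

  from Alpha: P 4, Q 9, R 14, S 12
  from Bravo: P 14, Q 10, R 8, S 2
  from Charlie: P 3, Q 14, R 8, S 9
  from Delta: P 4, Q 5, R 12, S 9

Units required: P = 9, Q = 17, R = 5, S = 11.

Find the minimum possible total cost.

For any fixed open set, each neighborhood goes to its cheapest open site; total = fixed + service.
{Bravo, Delta}: P→Delta 4·9=36, Q→Delta 5·17=85, R→Bravo 8·5=40, S→Bravo 2·11=22. Service 183; fixed 62; total 245.
{Delta}: P→Delta 4·9=36, Q→Delta 5·17=85, R→Delta 12·5=60, S→Delta 9·11=99. Service 280; fixed 23; total 303.
{Bravo, Charlie, Delta}: P→Charlie 3·9=27, Q→Delta 5·17=85, R→Bravo 8·5=40, S→Bravo 2·11=22. Service 174; fixed 131; total 305.
{Alpha, Bravo, Charlie, Delta}: P→Charlie 3·9=27, Q→Delta 5·17=85, R→Bravo 8·5=40, S→Bravo 2·11=22. Service 174; fixed 202; total 376.
No other subset beats 245.

Minimum total cost: 245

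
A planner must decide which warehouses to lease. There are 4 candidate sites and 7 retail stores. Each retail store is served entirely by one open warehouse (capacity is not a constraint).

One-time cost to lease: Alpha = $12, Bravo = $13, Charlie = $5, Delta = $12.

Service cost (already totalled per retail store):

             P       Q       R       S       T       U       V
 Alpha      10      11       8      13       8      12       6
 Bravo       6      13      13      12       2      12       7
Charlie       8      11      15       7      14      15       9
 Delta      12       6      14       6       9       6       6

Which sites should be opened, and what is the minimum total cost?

For any fixed open set, each retail store goes to its cheapest open site; total = fixed + service.
{Bravo, Delta}: P→Bravo 6, Q→Delta 6, R→Bravo 13, S→Delta 6, T→Bravo 2, U→Delta 6, V→Delta 6. Service 45; fixed 25; total 70.
{Delta}: P→Delta 12, Q→Delta 6, R→Delta 14, S→Delta 6, T→Delta 9, U→Delta 6, V→Delta 6. Service 59; fixed 12; total 71.
{Charlie, Delta}: service 55 + fixed 17 = 72
{Alpha, Bravo, Charlie, Delta}: service 40 + fixed 42 = 82
No other subset beats 70.

Open Bravo and Delta; minimum total cost 70.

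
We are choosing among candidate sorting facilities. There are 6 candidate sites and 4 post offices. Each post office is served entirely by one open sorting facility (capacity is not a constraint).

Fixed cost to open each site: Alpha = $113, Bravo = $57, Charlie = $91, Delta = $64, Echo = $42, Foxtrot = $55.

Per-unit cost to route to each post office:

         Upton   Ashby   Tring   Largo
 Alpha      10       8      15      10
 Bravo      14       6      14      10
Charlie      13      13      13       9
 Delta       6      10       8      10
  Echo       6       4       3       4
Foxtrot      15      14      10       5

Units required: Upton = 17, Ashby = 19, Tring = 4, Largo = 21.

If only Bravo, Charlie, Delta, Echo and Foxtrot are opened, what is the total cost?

Total cost: 583

Each post office is assigned to its cheapest site among the open ones.
{Bravo, Charlie, Delta, Echo, Foxtrot}: Upton→Delta 6·17=102, Ashby→Echo 4·19=76, Tring→Echo 3·4=12, Largo→Echo 4·21=84. Service 274; fixed 309; total 583.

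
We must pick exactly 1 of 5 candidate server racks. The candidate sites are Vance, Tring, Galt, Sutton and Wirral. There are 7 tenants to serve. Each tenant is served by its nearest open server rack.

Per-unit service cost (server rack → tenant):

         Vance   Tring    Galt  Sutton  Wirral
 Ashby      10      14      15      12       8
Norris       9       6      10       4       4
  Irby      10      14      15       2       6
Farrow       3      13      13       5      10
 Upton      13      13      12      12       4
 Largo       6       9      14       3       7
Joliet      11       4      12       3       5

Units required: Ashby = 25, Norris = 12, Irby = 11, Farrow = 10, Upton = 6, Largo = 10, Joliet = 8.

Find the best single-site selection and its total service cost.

With exactly 1 open, each tenant uses its cheapest among the chosen.
{Sutton}: Ashby→Sutton 12·25=300, Norris→Sutton 4·12=48, Irby→Sutton 2·11=22, Farrow→Sutton 5·10=50, Upton→Sutton 12·6=72, Largo→Sutton 3·10=30, Joliet→Sutton 3·8=24. Service cost 546.
{Wirral}: service cost 548
{Vance}: service cost 724
Among all 5 size-1 choices, {Sutton} is lowest.

Choose Sutton only; total service cost 546.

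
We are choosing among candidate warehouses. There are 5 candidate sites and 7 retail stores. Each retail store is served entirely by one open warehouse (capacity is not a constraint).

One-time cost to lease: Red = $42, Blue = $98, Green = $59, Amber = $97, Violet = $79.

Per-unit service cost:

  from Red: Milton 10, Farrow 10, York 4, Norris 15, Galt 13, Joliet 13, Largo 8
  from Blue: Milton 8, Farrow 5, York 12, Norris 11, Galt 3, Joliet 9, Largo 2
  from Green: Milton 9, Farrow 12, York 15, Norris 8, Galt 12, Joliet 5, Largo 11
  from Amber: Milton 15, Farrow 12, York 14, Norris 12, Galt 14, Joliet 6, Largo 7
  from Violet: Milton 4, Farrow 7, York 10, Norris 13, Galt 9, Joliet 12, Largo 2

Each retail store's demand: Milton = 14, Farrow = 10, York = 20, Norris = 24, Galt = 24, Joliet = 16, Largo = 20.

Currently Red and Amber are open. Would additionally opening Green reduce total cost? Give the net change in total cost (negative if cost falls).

Current service cost with {Red, Amber}: 1156.
Adding Green: each retail store re-picks its cheapest; new service cost 1006, saving 150.
Extra fixed cost: 59. Net change = 59 − 150 = -91.
(Totals: 1295 → 1204.)

Yes — net change −91 (cost falls by 91).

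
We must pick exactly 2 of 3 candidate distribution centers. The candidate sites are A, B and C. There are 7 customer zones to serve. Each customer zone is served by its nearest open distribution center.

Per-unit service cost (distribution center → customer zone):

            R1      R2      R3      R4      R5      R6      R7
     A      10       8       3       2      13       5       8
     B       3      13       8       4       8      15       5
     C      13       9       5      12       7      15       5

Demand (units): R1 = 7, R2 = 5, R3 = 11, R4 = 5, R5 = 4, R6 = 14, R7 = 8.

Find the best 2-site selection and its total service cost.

Choose A and B; total service cost 246.

With exactly 2 open, each customer zone uses its cheapest among the chosen.
{A, B}: R1→B 3·7=21, R2→A 8·5=40, R3→A 3·11=33, R4→A 2·5=10, R5→B 8·4=32, R6→A 5·14=70, R7→B 5·8=40. Service cost 246.
{A, C}: service cost 291
{B, C}: service cost 419
Among all 3 size-2 choices, {A, B} is lowest.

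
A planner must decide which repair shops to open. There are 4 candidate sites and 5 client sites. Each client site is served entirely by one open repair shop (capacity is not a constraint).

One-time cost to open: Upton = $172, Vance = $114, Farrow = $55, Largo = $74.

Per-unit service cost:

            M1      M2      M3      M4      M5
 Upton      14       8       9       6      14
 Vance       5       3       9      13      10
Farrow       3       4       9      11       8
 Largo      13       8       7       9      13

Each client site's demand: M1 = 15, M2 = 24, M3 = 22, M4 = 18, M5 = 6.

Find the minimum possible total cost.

For any fixed open set, each client site goes to its cheapest open site; total = fixed + service.
{Farrow, Largo}: M1→Farrow 3·15=45, M2→Farrow 4·24=96, M3→Largo 7·22=154, M4→Largo 9·18=162, M5→Farrow 8·6=48. Service 505; fixed 129; total 634.
{Farrow}: M1→Farrow 3·15=45, M2→Farrow 4·24=96, M3→Farrow 9·22=198, M4→Farrow 11·18=198, M5→Farrow 8·6=48. Service 585; fixed 55; total 640.
{Vance, Largo}: M1→Vance 5·15=75, M2→Vance 3·24=72, M3→Largo 7·22=154, M4→Largo 9·18=162, M5→Vance 10·6=60. Service 523; fixed 188; total 711.
{Upton, Vance, Farrow, Largo}: service 427 + fixed 415 = 842
No other subset beats 634.

Minimum total cost: 634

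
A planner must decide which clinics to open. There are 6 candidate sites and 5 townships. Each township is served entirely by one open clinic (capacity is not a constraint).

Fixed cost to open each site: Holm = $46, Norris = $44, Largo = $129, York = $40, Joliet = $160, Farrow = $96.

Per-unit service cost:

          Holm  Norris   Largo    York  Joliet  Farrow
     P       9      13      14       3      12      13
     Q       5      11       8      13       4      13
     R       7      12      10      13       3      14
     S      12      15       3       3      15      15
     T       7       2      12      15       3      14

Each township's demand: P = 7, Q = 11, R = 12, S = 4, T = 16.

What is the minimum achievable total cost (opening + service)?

For any fixed open set, each township goes to its cheapest open site; total = fixed + service.
{Holm, Norris, York}: P→York 3·7=21, Q→Holm 5·11=55, R→Holm 7·12=84, S→York 3·4=12, T→Norris 2·16=32. Service 204; fixed 130; total 334.
{York, Joliet}: P→York 3·7=21, Q→Joliet 4·11=44, R→Joliet 3·12=36, S→York 3·4=12, T→Joliet 3·16=48. Service 161; fixed 200; total 361.
{Holm, York}: service 284 + fixed 86 = 370
{Holm, Norris, Largo, York, Joliet, Farrow}: service 145 + fixed 515 = 660
No other subset beats 334.

Minimum total cost: 334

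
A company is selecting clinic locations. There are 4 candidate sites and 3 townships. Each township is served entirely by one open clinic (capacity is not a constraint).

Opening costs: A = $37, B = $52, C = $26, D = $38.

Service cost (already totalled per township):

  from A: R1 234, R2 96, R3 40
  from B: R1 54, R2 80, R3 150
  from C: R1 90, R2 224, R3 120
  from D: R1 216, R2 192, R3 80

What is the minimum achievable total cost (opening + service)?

Minimum total cost: 263

For any fixed open set, each township goes to its cheapest open site; total = fixed + service.
{A, B}: R1→B 54, R2→B 80, R3→A 40. Service 174; fixed 89; total 263.
{A, B, C}: service 174 + fixed 115 = 289
{A, C}: R1→C 90, R2→A 96, R3→A 40. Service 226; fixed 63; total 289.
{A, B, C, D}: service 174 + fixed 153 = 327
No other subset beats 263.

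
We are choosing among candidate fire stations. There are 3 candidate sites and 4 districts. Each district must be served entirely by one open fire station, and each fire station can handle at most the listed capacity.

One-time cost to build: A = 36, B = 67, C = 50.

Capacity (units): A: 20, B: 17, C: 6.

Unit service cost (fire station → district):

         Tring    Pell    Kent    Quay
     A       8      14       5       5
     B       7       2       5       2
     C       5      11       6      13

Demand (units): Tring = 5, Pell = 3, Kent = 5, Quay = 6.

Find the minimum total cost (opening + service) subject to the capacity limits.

Minimum total cost: 173

Open {A}: Tring→A 8·5=40, Pell→A 14·3=42, Kent→A 5·5=25, Quay→A 5·6=30.
Loads: A carries 19/20. Service 137; fixed 36; total 173.
Next best feasible plan costs 181.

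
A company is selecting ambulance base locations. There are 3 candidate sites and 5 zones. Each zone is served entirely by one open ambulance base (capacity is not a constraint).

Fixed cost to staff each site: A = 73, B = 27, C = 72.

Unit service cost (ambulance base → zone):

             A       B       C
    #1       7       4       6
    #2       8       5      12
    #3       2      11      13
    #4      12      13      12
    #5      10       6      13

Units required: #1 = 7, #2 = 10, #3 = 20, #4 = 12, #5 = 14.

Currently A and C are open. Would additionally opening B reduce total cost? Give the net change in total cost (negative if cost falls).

Yes — net change −73 (cost falls by 73).

Current service cost with {A, C}: 446.
Adding B: each zone re-picks its cheapest; new service cost 346, saving 100.
Extra fixed cost: 27. Net change = 27 − 100 = -73.
(Totals: 591 → 518.)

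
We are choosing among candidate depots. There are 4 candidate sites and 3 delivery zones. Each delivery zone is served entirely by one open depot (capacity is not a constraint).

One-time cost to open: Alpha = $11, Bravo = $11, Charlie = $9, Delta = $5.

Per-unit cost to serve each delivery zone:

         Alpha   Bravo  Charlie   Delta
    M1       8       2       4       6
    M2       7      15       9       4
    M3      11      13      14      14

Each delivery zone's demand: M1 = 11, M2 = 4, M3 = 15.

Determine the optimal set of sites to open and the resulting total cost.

For any fixed open set, each delivery zone goes to its cheapest open site; total = fixed + service.
{Alpha, Bravo, Delta}: M1→Bravo 2·11=22, M2→Delta 4·4=16, M3→Alpha 11·15=165. Service 203; fixed 27; total 230.
{Alpha, Bravo}: service 215 + fixed 22 = 237
{Alpha, Bravo, Charlie, Delta}: service 203 + fixed 36 = 239
{Delta}: service 292 + fixed 5 = 297
No other subset beats 230.

Open Alpha, Bravo and Delta; minimum total cost 230.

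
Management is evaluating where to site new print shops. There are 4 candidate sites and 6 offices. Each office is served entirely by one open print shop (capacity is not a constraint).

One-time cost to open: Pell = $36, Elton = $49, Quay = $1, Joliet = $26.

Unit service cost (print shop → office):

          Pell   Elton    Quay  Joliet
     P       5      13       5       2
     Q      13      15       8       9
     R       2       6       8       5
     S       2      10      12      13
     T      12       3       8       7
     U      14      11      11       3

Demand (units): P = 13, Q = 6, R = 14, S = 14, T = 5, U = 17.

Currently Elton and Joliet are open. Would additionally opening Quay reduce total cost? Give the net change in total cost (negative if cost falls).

Yes — net change −5 (cost falls by 5).

Current service cost with {Elton, Joliet}: 356.
Adding Quay: each office re-picks its cheapest; new service cost 350, saving 6.
Extra fixed cost: 1. Net change = 1 − 6 = -5.
(Totals: 431 → 426.)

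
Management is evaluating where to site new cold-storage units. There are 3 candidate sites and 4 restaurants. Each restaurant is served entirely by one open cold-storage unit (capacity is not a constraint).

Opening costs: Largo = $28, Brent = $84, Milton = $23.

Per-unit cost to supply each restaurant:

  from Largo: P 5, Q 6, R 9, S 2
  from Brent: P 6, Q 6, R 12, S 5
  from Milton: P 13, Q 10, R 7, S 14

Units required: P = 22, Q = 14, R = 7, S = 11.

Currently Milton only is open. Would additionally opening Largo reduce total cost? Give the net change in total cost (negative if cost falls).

Yes — net change −336 (cost falls by 336).

Current service cost with {Milton}: 629.
Adding Largo: each restaurant re-picks its cheapest; new service cost 265, saving 364.
Extra fixed cost: 28. Net change = 28 − 364 = -336.
(Totals: 652 → 316.)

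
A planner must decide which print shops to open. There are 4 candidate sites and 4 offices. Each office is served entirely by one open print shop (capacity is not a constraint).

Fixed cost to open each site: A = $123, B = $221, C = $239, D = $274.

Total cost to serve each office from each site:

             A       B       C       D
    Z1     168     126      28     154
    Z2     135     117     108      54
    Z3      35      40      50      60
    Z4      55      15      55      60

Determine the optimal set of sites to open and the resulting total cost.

Open C only; minimum total cost 480.

For any fixed open set, each office goes to its cheapest open site; total = fixed + service.
{C}: Z1→C 28, Z2→C 108, Z3→C 50, Z4→C 55. Service 241; fixed 239; total 480.
{A}: Z1→A 168, Z2→A 135, Z3→A 35, Z4→A 55. Service 393; fixed 123; total 516.
{B}: service 298 + fixed 221 = 519
{A, B, C, D}: Z1→C 28, Z2→D 54, Z3→A 35, Z4→B 15. Service 132; fixed 857; total 989.
No other subset beats 480.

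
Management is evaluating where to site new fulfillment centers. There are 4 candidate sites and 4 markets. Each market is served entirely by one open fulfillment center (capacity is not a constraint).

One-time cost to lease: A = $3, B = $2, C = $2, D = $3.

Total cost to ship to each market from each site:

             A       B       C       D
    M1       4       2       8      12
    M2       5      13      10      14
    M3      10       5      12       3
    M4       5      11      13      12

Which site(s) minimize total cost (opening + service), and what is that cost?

For any fixed open set, each market goes to its cheapest open site; total = fixed + service.
{A, B}: M1→B 2, M2→A 5, M3→B 5, M4→A 5. Service 17; fixed 5; total 22.
{A, B, D}: M1→B 2, M2→A 5, M3→D 3, M4→A 5. Service 15; fixed 8; total 23.
{A, D}: service 17 + fixed 6 = 23
{A, B, C, D}: M1→B 2, M2→A 5, M3→D 3, M4→A 5. Service 15; fixed 10; total 25.
No other subset beats 22.

Open A and B; minimum total cost 22.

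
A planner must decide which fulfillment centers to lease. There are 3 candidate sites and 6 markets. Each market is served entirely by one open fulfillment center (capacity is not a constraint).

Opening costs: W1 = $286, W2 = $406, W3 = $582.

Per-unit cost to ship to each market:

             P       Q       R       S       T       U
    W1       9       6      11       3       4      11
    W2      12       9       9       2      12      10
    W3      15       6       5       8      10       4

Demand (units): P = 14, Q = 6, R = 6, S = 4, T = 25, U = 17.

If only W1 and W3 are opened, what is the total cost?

Each market is assigned to its cheapest site among the open ones.
{W1, W3}: P→W1 9·14=126, Q→W1 6·6=36, R→W3 5·6=30, S→W1 3·4=12, T→W1 4·25=100, U→W3 4·17=68. Service 372; fixed 868; total 1240.

Total cost: 1240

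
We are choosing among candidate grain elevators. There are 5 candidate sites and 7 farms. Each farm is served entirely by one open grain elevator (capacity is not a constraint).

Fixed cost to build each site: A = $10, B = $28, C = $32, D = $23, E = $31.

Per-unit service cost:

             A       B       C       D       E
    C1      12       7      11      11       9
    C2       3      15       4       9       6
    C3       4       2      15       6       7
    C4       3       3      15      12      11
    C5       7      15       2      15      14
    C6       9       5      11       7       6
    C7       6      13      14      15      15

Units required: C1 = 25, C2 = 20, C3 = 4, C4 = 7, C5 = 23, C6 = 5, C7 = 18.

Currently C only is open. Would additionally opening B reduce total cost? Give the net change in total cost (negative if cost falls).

Yes — net change −256 (cost falls by 256).

Current service cost with {C}: 873.
Adding B: each farm re-picks its cheapest; new service cost 589, saving 284.
Extra fixed cost: 28. Net change = 28 − 284 = -256.
(Totals: 905 → 649.)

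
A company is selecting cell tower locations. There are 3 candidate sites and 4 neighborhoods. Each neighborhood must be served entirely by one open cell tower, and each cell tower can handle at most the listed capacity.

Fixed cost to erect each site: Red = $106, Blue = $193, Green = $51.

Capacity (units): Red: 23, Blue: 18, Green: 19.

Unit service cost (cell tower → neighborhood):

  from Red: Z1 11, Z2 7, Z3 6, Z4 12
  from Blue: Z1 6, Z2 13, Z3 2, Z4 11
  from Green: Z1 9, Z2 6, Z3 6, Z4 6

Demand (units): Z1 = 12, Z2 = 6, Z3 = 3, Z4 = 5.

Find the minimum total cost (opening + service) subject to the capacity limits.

Minimum total cost: 355

Open {Red, Green}: Z1→Green 9·12=108, Z2→Red 7·6=42, Z3→Red 6·3=18, Z4→Green 6·5=30.
Loads: Red carries 9/23, Green carries 17/19. Service 198; fixed 157; total 355.
Next best feasible plan costs 373.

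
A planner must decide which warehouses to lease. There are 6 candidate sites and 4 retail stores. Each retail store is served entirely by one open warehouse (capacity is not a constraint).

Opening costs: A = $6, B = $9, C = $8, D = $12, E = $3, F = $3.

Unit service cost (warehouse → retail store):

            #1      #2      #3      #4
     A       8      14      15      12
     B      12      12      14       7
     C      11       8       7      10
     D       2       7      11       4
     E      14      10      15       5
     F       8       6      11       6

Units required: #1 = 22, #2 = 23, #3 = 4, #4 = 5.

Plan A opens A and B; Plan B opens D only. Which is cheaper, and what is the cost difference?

Plan A: {A, B}: #1→A 8·22=176, #2→B 12·23=276, #3→B 14·4=56, #4→B 7·5=35. Service 543; fixed 15; total 558.
Plan B: {D}: #1→D 2·22=44, #2→D 7·23=161, #3→D 11·4=44, #4→D 4·5=20. Service 269; fixed 12; total 281.
Difference: |558 − 281| = 277.

Plan B is cheaper by 277.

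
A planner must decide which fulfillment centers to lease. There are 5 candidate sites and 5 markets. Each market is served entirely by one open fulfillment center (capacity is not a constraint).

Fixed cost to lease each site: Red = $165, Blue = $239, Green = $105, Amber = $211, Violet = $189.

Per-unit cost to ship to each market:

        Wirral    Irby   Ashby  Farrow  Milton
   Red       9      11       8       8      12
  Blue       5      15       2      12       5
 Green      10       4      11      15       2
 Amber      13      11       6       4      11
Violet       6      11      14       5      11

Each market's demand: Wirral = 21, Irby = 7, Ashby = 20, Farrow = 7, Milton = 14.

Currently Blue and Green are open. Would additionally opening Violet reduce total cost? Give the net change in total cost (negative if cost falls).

Current service cost with {Blue, Green}: 285.
Adding Violet: each market re-picks its cheapest; new service cost 236, saving 49.
Extra fixed cost: 189. Net change = 189 − 49 = 140.
(Totals: 629 → 769.)

No — net change +140 (cost rises by 140).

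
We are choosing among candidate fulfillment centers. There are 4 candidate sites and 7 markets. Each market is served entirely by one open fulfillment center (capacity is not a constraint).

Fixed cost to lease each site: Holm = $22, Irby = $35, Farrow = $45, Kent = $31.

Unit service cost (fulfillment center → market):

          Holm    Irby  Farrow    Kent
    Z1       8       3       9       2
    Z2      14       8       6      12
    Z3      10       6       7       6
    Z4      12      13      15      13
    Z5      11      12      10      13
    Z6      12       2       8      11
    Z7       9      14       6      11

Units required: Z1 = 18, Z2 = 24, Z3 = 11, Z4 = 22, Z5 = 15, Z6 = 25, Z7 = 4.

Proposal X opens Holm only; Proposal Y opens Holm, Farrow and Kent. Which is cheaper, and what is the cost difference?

Proposal Y is cheaper by 395.

Proposal X: {Holm}: Z1→Holm 8·18=144, Z2→Holm 14·24=336, Z3→Holm 10·11=110, Z4→Holm 12·22=264, Z5→Holm 11·15=165, Z6→Holm 12·25=300, Z7→Holm 9·4=36. Service 1355; fixed 22; total 1377.
Proposal Y: {Holm, Farrow, Kent}: Z1→Kent 2·18=36, Z2→Farrow 6·24=144, Z3→Kent 6·11=66, Z4→Holm 12·22=264, Z5→Farrow 10·15=150, Z6→Farrow 8·25=200, Z7→Farrow 6·4=24. Service 884; fixed 98; total 982.
Difference: |1377 − 982| = 395.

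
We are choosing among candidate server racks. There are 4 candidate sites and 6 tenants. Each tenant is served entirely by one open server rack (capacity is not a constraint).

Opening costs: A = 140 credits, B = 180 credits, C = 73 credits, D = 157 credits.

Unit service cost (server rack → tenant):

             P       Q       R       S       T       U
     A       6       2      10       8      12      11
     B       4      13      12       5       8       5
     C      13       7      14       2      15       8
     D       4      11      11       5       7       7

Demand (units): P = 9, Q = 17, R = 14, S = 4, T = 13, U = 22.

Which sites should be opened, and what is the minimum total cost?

Open A and B; minimum total cost 764.

For any fixed open set, each tenant goes to its cheapest open site; total = fixed + service.
{A, B}: P→B 4·9=36, Q→A 2·17=34, R→A 10·14=140, S→B 5·4=20, T→B 8·13=104, U→B 5·22=110. Service 444; fixed 320; total 764.
{A, D}: service 475 + fixed 297 = 772
{A, C}: service 568 + fixed 213 = 781
{A, B, C, D}: P→B 4·9=36, Q→A 2·17=34, R→A 10·14=140, S→C 2·4=8, T→D 7·13=91, U→B 5·22=110. Service 419; fixed 550; total 969.
No other subset beats 764.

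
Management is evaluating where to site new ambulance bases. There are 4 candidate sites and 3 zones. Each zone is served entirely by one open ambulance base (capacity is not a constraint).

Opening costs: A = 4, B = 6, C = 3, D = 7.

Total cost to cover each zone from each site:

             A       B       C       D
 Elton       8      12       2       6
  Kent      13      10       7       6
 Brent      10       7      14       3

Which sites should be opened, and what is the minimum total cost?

Open C and D; minimum total cost 21.

For any fixed open set, each zone goes to its cheapest open site; total = fixed + service.
{C, D}: Elton→C 2, Kent→D 6, Brent→D 3. Service 11; fixed 10; total 21.
{D}: Elton→D 6, Kent→D 6, Brent→D 3. Service 15; fixed 7; total 22.
{A, C, D}: Elton→C 2, Kent→D 6, Brent→D 3. Service 11; fixed 14; total 25.
{A, B, C, D}: Elton→C 2, Kent→D 6, Brent→D 3. Service 11; fixed 20; total 31.
No other subset beats 21.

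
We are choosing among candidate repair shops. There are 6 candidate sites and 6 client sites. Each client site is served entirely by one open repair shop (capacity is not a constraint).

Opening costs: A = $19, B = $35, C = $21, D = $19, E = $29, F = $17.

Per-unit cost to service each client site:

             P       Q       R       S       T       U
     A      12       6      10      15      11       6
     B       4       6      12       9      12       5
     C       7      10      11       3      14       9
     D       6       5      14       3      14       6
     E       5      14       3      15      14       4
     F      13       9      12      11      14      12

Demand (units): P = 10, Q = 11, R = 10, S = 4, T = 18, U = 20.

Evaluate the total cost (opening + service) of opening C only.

Total cost: 755

Each client site is assigned to its cheapest site among the open ones.
{C}: P→C 7·10=70, Q→C 10·11=110, R→C 11·10=110, S→C 3·4=12, T→C 14·18=252, U→C 9·20=180. Service 734; fixed 21; total 755.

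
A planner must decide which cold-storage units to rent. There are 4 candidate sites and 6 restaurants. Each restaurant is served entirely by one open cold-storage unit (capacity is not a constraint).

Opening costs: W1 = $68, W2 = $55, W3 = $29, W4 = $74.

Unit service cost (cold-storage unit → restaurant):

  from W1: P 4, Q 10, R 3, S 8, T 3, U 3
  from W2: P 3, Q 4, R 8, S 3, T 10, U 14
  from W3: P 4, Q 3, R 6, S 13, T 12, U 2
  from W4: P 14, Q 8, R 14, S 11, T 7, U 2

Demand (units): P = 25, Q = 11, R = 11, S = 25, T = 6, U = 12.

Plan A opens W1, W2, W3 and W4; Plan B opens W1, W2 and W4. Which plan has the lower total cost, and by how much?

Plan A: {W1, W2, W3, W4}: P→W2 3·25=75, Q→W3 3·11=33, R→W1 3·11=33, S→W2 3·25=75, T→W1 3·6=18, U→W3 2·12=24. Service 258; fixed 226; total 484.
Plan B: {W1, W2, W4}: P→W2 3·25=75, Q→W2 4·11=44, R→W1 3·11=33, S→W2 3·25=75, T→W1 3·6=18, U→W4 2·12=24. Service 269; fixed 197; total 466.
Difference: |484 − 466| = 18.

Plan B is cheaper by 18.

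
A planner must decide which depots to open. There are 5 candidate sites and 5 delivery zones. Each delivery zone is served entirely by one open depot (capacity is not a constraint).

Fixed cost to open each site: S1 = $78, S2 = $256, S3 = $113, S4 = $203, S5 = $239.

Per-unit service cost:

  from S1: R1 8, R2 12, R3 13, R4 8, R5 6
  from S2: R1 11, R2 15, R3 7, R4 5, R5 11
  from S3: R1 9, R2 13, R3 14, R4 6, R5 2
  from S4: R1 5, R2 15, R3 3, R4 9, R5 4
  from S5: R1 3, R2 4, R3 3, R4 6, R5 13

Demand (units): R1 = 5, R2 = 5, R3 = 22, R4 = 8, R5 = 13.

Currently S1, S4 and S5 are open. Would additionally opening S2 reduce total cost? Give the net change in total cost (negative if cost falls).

No — net change +248 (cost rises by 248).

Current service cost with {S1, S4, S5}: 201.
Adding S2: each delivery zone re-picks its cheapest; new service cost 193, saving 8.
Extra fixed cost: 256. Net change = 256 − 8 = 248.
(Totals: 721 → 969.)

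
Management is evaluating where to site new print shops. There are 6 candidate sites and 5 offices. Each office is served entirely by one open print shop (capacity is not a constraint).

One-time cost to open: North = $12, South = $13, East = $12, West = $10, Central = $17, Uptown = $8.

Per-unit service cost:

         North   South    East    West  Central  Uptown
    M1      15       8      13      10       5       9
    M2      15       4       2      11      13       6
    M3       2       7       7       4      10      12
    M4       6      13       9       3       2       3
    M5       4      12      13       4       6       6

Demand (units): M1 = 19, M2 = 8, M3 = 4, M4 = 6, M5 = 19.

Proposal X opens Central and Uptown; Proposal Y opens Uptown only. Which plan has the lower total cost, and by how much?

Proposal X is cheaper by 73.

Proposal X: {Central, Uptown}: M1→Central 5·19=95, M2→Uptown 6·8=48, M3→Central 10·4=40, M4→Central 2·6=12, M5→Central 6·19=114. Service 309; fixed 25; total 334.
Proposal Y: {Uptown}: M1→Uptown 9·19=171, M2→Uptown 6·8=48, M3→Uptown 12·4=48, M4→Uptown 3·6=18, M5→Uptown 6·19=114. Service 399; fixed 8; total 407.
Difference: |334 − 407| = 73.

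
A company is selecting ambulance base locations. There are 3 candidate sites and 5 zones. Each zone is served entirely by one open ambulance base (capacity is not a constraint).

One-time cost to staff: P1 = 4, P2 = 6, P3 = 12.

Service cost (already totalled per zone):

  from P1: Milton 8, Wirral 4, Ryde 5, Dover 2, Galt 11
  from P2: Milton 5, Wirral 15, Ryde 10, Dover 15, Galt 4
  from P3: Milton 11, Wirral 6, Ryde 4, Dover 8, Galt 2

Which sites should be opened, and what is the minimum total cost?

For any fixed open set, each zone goes to its cheapest open site; total = fixed + service.
{P1, P2}: Milton→P2 5, Wirral→P1 4, Ryde→P1 5, Dover→P1 2, Galt→P2 4. Service 20; fixed 10; total 30.
{P1}: Milton→P1 8, Wirral→P1 4, Ryde→P1 5, Dover→P1 2, Galt→P1 11. Service 30; fixed 4; total 34.
{P1, P3}: service 20 + fixed 16 = 36
{P1, P2, P3}: Milton→P2 5, Wirral→P1 4, Ryde→P3 4, Dover→P1 2, Galt→P3 2. Service 17; fixed 22; total 39.
No other subset beats 30.

Open P1 and P2; minimum total cost 30.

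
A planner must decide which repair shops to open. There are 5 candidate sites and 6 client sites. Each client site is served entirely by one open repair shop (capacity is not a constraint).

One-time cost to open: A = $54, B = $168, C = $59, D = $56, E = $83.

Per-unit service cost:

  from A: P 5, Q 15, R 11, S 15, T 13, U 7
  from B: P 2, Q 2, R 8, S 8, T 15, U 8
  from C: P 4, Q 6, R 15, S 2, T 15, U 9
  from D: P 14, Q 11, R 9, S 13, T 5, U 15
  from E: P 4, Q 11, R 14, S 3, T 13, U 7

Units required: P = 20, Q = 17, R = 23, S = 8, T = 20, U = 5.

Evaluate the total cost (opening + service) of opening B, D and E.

Each client site is assigned to its cheapest site among the open ones.
{B, D, E}: P→B 2·20=40, Q→B 2·17=34, R→B 8·23=184, S→E 3·8=24, T→D 5·20=100, U→E 7·5=35. Service 417; fixed 307; total 724.

Total cost: 724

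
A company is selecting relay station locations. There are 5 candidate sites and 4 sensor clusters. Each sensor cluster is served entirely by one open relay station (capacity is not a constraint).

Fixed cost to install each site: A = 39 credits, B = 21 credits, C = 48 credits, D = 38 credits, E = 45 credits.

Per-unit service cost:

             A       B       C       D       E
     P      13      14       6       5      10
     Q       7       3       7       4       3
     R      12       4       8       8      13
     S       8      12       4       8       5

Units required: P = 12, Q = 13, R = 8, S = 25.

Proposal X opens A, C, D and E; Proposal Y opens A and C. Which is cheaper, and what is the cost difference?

Proposal X: {A, C, D, E}: P→D 5·12=60, Q→E 3·13=39, R→C 8·8=64, S→C 4·25=100. Service 263; fixed 170; total 433.
Proposal Y: {A, C}: P→C 6·12=72, Q→A 7·13=91, R→C 8·8=64, S→C 4·25=100. Service 327; fixed 87; total 414.
Difference: |433 − 414| = 19.

Proposal Y is cheaper by 19.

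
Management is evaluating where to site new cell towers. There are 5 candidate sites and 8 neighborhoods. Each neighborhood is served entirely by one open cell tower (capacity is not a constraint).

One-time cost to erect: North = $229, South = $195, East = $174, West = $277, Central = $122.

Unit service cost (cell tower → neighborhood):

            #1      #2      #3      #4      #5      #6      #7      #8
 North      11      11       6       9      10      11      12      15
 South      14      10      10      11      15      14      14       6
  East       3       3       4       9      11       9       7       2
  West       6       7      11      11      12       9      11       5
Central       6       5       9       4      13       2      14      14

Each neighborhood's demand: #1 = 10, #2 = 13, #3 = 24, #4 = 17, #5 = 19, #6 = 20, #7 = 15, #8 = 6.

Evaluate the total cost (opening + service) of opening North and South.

Each neighborhood is assigned to its cheapest site among the open ones.
{North, South}: #1→North 11·10=110, #2→South 10·13=130, #3→North 6·24=144, #4→North 9·17=153, #5→North 10·19=190, #6→North 11·20=220, #7→North 12·15=180, #8→South 6·6=36. Service 1163; fixed 424; total 1587.

Total cost: 1587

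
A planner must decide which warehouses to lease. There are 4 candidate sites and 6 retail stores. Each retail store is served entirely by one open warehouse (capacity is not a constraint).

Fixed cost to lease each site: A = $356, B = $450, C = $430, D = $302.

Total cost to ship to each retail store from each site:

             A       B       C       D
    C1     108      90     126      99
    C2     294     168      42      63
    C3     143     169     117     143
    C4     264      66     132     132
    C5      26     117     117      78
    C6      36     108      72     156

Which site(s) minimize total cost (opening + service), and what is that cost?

For any fixed open set, each retail store goes to its cheapest open site; total = fixed + service.
{D}: C1→D 99, C2→D 63, C3→D 143, C4→D 132, C5→D 78, C6→D 156. Service 671; fixed 302; total 973.
{C}: C1→C 126, C2→C 42, C3→C 117, C4→C 132, C5→C 117, C6→C 72. Service 606; fixed 430; total 1036.
{A, D}: service 499 + fixed 658 = 1157
{A, B, C, D}: service 377 + fixed 1538 = 1915
No other subset beats 973.

Open D only; minimum total cost 973.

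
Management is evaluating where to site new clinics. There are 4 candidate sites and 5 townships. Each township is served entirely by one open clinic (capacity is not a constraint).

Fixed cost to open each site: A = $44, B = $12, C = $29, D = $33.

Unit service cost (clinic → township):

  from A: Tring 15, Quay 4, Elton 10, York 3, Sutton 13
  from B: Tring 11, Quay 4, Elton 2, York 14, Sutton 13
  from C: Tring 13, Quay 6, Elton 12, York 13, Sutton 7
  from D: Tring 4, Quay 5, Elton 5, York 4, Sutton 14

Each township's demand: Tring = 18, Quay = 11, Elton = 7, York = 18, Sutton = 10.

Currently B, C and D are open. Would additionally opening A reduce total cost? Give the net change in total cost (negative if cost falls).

No — net change +26 (cost rises by 26).

Current service cost with {B, C, D}: 272.
Adding A: each township re-picks its cheapest; new service cost 254, saving 18.
Extra fixed cost: 44. Net change = 44 − 18 = 26.
(Totals: 346 → 372.)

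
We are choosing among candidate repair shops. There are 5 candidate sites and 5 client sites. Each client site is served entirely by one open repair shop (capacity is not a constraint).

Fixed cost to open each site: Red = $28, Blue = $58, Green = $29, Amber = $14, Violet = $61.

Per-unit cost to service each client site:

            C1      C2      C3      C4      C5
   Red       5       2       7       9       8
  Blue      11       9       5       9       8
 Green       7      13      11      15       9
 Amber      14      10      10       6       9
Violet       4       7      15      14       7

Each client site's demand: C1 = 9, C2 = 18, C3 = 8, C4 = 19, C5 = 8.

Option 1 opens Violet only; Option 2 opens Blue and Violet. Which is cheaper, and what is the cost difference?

Option 1: {Violet}: C1→Violet 4·9=36, C2→Violet 7·18=126, C3→Violet 15·8=120, C4→Violet 14·19=266, C5→Violet 7·8=56. Service 604; fixed 61; total 665.
Option 2: {Blue, Violet}: C1→Violet 4·9=36, C2→Violet 7·18=126, C3→Blue 5·8=40, C4→Blue 9·19=171, C5→Violet 7·8=56. Service 429; fixed 119; total 548.
Difference: |665 − 548| = 117.

Option 2 is cheaper by 117.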